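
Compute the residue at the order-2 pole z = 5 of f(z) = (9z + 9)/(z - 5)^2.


Step 1: Pole of order 2 at z = 5
Step 2: Res = lim d/dz [(z - 5)^2 * f(z)] as z -> 5
Step 3: (z - 5)^2 * f(z) = 9z + 9
Step 4: d/dz[9z + 9] = 9

9


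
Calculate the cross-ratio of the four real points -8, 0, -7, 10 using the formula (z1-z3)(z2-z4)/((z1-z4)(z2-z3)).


Step 1: (z1-z3)(z2-z4) = (-1) * (-10) = 10
Step 2: (z1-z4)(z2-z3) = (-18) * 7 = -126
Step 3: Cross-ratio = -10/126 = -5/63

-5/63


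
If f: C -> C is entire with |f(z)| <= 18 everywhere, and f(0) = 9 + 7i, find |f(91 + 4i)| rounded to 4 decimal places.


Step 1: By Liouville's theorem, a bounded entire function is constant.
Step 2: f(z) = f(0) = 9 + 7i for all z.
Step 3: |f(w)| = |9 + 7i| = sqrt(81 + 49)
Step 4: = 11.4018

11.4018


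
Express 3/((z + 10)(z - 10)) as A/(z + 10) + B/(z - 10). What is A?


Step 1: Multiply both sides by (z + 10) and set z = -10
Step 2: A = 3 / (-10 - 10)
Step 3: A = 3 / (-20)
Step 4: A = -3/20

-3/20


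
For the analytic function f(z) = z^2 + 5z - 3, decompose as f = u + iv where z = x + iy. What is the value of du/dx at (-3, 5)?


Step 1: f(z) = (x+iy)^2 + 5(x+iy) - 3
Step 2: u = (x^2 - y^2) + 5x - 3
Step 3: u_x = 2x + 5
Step 4: At (-3, 5): u_x = -6 + 5 = -1

-1


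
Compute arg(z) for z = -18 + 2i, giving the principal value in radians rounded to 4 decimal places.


Step 1: z = -18 + 2i
Step 2: arg(z) = atan2(2, -18)
Step 3: arg(z) = 3.0309

3.0309


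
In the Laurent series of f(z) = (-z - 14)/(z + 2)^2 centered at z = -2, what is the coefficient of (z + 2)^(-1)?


Step 1: Write the numerator in powers of (z + 2): -z - 14 = -(z + 2) + (-1*(-2) - 14) = -(z + 2) - 12
Step 2: Divide by (z + 2)^2: f(z) = -12(z + 2)^(-2) - (z + 2)^(-1)
Step 3: This finite sum is the Laurent series of f about z = -2.
Step 4: Coefficient of (z + 2)^(-1) = coefficient of (z + 2) in the re-centred numerator = -1

-1


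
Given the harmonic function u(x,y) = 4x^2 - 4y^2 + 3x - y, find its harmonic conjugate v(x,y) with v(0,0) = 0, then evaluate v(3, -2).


Step 1: v_x = -u_y = 8y + 1
Step 2: v_y = u_x = 8x + 3
Step 3: v = 8xy + x + 3y + C
Step 4: v(0,0) = 0 => C = 0
Step 5: v(3, -2) = -51

-51


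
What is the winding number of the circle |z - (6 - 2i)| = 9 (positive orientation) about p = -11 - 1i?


Step 1: Center c = (6, -2), radius = 9
Step 2: |p - c|^2 = (-17)^2 + 1^2 = 290
Step 3: r^2 = 81
Step 4: |p-c| > r so winding number = 0

0


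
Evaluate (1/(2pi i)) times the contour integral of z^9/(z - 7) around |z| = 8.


Step 1: f(z) = z^9, a = 7 is inside |z| = 8
Step 2: By Cauchy integral formula: (1/(2pi*i)) * integral = f(a)
Step 3: f(7) = 7^9 = 40353607

40353607


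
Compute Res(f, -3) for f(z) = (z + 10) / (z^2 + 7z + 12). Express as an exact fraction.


Step 1: Q(z) = z^2 + 7z + 12 = (z + 3)(z + 4)
Step 2: Q'(z) = 2z + 7
Step 3: Q'(-3) = 1, P(-3) = 7
Step 4: Res = P(-3)/Q'(-3) = 7/1 = 7

7


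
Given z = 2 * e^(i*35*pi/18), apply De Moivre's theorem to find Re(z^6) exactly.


Step 1: By De Moivre's theorem, z^6 = 2^6 * e^(i*6*35*pi/18) = 64 * (cos(35*pi/3) + i*sin(35*pi/3))
Step 2: |z|^6 = 2^6 = 64
Step 3: Reduce the angle mod 2*pi: 35*pi/3 - 10*pi = 5*pi/3
Step 4: cos(5*pi/3) = 1/2
Step 5: Re(z^6) = 64 * 1/2 = 32

32


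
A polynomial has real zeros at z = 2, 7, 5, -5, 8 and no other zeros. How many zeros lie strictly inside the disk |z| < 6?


Step 1: Check each root:
  z = 2: |2| = 2 < 6
  z = 7: |7| = 7 >= 6
  z = 5: |5| = 5 < 6
  z = -5: |-5| = 5 < 6
  z = 8: |8| = 8 >= 6
Step 2: Count = 3

3


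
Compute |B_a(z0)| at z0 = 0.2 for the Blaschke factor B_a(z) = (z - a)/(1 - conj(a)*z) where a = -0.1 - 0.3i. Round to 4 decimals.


Step 1: Numerator z0 - a = 0.2 - (-0.1 - 0.3i) = 0.3 + 0.3i
Step 2: Denominator 1 - conj(a)*z0 = 1 - (-0.1 + 0.3i)*0.2 = 1.02 - 0.06i
Step 3: |z0 - a|^2 = 0.3^2 + 0.3^2 = 0.18; |1 - conj(a)*z0|^2 = 1.02^2 + (-0.06)^2 = 1.044
Step 4: |B_a(0.2)| = sqrt(0.18 / 1.044) = sqrt(0.172414)
Step 5: = 0.4152

0.4152


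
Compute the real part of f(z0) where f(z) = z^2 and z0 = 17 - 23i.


Step 1: z0 = 17 - 23i
Step 2: z0^2 = 17^2 - (-23)^2 - 782i
Step 3: real part = 289 - 529 = -240

-240


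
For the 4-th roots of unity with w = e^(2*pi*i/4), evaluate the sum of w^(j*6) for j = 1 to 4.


Step 1: The sum sum_{j=1}^{n} w^(k*j) equals n if n | k, else 0.
Step 2: Here n = 4, k = 6
Step 3: Does n divide k? 4 | 6 -> False
Step 4: Sum = 0

0


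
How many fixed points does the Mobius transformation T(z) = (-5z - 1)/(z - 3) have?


Step 1: Fixed points satisfy T(z) = z
Step 2: z^2 + 2z + 1 = 0
Step 3: Discriminant = 2^2 - 4*1*1 = 0
Step 4: Number of fixed points = 1

1


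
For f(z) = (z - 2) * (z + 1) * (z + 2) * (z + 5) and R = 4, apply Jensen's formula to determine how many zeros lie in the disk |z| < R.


Jensen's formula: (1/2pi)*integral log|f(Re^it)|dt = log|f(0)| + sum_{|a_k|<R} log(R/|a_k|)
Step 1: f(0) = (-2) * 1 * 2 * 5 = -20
Step 2: log|f(0)| = log|2| + log|-1| + log|-2| + log|-5| = 2.9957
Step 3: Zeros inside |z| < 4: 2, -1, -2
Step 4: Jensen sum = log(4/2) + log(4/1) + log(4/2) = 2.7726
Step 5: n(R) = number of terms in the Jensen sum = count of zeros inside |z| < 4 = 3

3


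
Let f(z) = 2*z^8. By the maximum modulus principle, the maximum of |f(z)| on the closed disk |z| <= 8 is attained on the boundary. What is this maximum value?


Step 1: On |z| = 8, |f(z)| = 2 * |z|^8 = 2 * 8^8
Step 2: By maximum modulus principle, maximum is on boundary.
Step 3: Maximum = 2 * 16777216 = 33554432

33554432


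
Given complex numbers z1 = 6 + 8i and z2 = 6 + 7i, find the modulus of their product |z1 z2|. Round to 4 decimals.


Step 1: |z1| = sqrt(6^2 + 8^2) = sqrt(100)
Step 2: |z2| = sqrt(6^2 + 7^2) = sqrt(85)
Step 3: |z1*z2| = |z1|*|z2| = sqrt(100) * sqrt(85) = sqrt(100 * 85) = sqrt(8500)
Step 4: = 92.1954

92.1954


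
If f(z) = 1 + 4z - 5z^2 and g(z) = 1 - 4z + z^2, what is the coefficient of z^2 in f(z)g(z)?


Step 1: z^2 term in f*g comes from: (1)*(z^2) + (4z)*(-4z) + (-5z^2)*(1)
Step 2: = 1 - 16 - 5
Step 3: = -20

-20


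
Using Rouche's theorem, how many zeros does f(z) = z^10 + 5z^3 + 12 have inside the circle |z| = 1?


Step 1: On |z| = 1 the three terms have sizes |z^10| = 1^10 = 1, |5z^3| = 5*1^3 = 5, |12| = 12
Step 2: The dominant term is g(z) = 12; let h(z) = z^10 + 5z^3 so f = g + h
Step 3: On |z| = 1: |g| = 12 and |h| <= 1 + 5 = 6
Step 4: Since 12 > 6, |h| < |g| on |z| = 1, so by Rouche f has the same number of zeros as g inside |z| < 1
Step 5: g(z) = 12 is a nonzero constant with no zeros inside |z| < 1. Answer = 0

0


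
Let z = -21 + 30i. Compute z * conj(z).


Step 1: conj(z) = -21 - 30i
Step 2: z * conj(z) = (-21)^2 + 30^2
Step 3: = 441 + 900 = 1341

1341


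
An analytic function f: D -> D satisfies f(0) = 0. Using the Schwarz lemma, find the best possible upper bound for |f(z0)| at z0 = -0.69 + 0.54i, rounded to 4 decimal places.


Step 1: Schwarz lemma: if f: D -> D is analytic with f(0) = 0, then |f(z)| <= |z| for all z in D, and this is sharp (f(z) = z).
Step 2: |z0|^2 = (-0.69)^2 + 0.54^2 = 0.7677
Step 3: |z0| = sqrt(0.7677) = 0.876185
Step 4: Best bound = |z0| = 0.8762

0.8762


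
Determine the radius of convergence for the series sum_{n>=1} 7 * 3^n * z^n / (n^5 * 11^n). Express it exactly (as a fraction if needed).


Step 1: General term a_n = 7 * 3^n / (n^5 * 11^n)
Step 2: By the root test, |a_n|^(1/n) = 7^(1/n) * 3 / (n^(5/n) * 11) -> 3/11 as n -> infinity (since 7^(1/n) -> 1 and n^(5/n) -> 1)
Step 3: R = 1/lim|a_n|^(1/n) = 11/3

11/3


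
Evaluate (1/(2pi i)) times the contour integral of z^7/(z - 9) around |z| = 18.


Step 1: f(z) = z^7, a = 9 is inside |z| = 18
Step 2: By Cauchy integral formula: (1/(2pi*i)) * integral = f(a)
Step 3: f(9) = 9^7 = 4782969

4782969


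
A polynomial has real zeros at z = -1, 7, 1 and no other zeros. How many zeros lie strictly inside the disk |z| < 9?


Step 1: Check each root:
  z = -1: |-1| = 1 < 9
  z = 7: |7| = 7 < 9
  z = 1: |1| = 1 < 9
Step 2: Count = 3

3


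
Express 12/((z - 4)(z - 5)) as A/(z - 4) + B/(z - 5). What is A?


Step 1: Multiply both sides by (z - 4) and set z = 4
Step 2: A = 12 / (4 - 5)
Step 3: A = 12 / (-1)
Step 4: A = -12

-12


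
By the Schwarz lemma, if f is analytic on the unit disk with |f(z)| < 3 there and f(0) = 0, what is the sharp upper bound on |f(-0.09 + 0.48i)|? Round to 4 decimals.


Step 1: g = f/3 maps D -> D with g(0) = 0, so by the Schwarz lemma |g(z)| <= |z|, i.e. |f(z)| <= 3|z|; this is sharp (f(z) = 3z).
Step 2: |z0|^2 = (-0.09)^2 + 0.48^2 = 0.2385
Step 3: |z0| = sqrt(0.2385) = 0.488365
Step 4: Best bound = 3 * |z0| = 3 * 0.488365 = 1.4651

1.4651


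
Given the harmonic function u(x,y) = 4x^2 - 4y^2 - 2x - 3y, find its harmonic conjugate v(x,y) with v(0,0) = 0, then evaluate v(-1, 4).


Step 1: v_x = -u_y = 8y + 3
Step 2: v_y = u_x = 8x - 2
Step 3: v = 8xy + 3x - 2y + C
Step 4: v(0,0) = 0 => C = 0
Step 5: v(-1, 4) = -43

-43


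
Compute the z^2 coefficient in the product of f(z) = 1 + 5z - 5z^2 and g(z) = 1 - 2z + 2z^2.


Step 1: z^2 term in f*g comes from: (1)*(2z^2) + (5z)*(-2z) + (-5z^2)*(1)
Step 2: = 2 - 10 - 5
Step 3: = -13

-13


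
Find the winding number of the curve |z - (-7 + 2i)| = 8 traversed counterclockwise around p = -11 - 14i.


Step 1: Center c = (-7, 2), radius = 8
Step 2: |p - c|^2 = (-4)^2 + (-16)^2 = 272
Step 3: r^2 = 64
Step 4: |p-c| > r so winding number = 0

0


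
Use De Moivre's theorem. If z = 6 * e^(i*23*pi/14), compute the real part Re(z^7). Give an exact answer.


Step 1: By De Moivre's theorem, z^7 = 6^7 * e^(i*7*23*pi/14) = 279936 * (cos(23*pi/2) + i*sin(23*pi/2))
Step 2: |z|^7 = 6^7 = 279936
Step 3: Reduce the angle mod 2*pi: 23*pi/2 - 10*pi = 3*pi/2
Step 4: cos(3*pi/2) = 0
Step 5: Re(z^7) = 279936 * 0 = 0

0


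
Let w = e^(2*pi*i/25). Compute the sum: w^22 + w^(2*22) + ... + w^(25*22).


Step 1: The sum sum_{j=1}^{n} w^(k*j) equals n if n | k, else 0.
Step 2: Here n = 25, k = 22
Step 3: Does n divide k? 25 | 22 -> False
Step 4: Sum = 0

0


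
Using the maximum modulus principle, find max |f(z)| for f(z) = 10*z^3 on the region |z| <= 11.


Step 1: On |z| = 11, |f(z)| = 10 * |z|^3 = 10 * 11^3
Step 2: By maximum modulus principle, maximum is on boundary.
Step 3: Maximum = 10 * 1331 = 13310

13310


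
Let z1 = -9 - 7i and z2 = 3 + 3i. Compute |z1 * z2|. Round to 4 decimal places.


Step 1: |z1| = sqrt((-9)^2 + (-7)^2) = sqrt(130)
Step 2: |z2| = sqrt(3^2 + 3^2) = sqrt(18)
Step 3: |z1*z2| = |z1|*|z2| = sqrt(130) * sqrt(18) = sqrt(130 * 18) = sqrt(2340)
Step 4: = 48.3735

48.3735


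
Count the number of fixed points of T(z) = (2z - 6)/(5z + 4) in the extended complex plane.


Step 1: Fixed points satisfy T(z) = z
Step 2: 5z^2 + 2z + 6 = 0
Step 3: Discriminant = 2^2 - 4*5*6 = -116
Step 4: Number of fixed points = 2

2


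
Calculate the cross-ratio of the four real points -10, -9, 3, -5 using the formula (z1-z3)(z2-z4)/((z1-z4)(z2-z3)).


Step 1: (z1-z3)(z2-z4) = (-13) * (-4) = 52
Step 2: (z1-z4)(z2-z3) = (-5) * (-12) = 60
Step 3: Cross-ratio = 52/60 = 13/15

13/15


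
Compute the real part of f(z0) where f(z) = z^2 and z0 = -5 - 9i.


Step 1: z0 = -5 - 9i
Step 2: z0^2 = (-5)^2 - (-9)^2 + 90i
Step 3: real part = 25 - 81 = -56

-56


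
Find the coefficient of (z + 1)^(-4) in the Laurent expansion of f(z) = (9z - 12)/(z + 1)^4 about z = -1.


Step 1: Write the numerator in powers of (z + 1): 9z - 12 = 9(z + 1) + (9*(-1) - 12) = 9(z + 1) - 21
Step 2: Divide by (z + 1)^4: f(z) = -21(z + 1)^(-4) + 9(z + 1)^(-3)
Step 3: This finite sum is the Laurent series of f about z = -1.
Step 4: Coefficient of (z + 1)^(-4) = 9*(-1) - 12 = -21

-21


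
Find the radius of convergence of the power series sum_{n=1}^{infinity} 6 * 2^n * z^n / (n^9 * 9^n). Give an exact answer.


Step 1: General term a_n = 6 * 2^n / (n^9 * 9^n)
Step 2: By the root test, |a_n|^(1/n) = 6^(1/n) * 2 / (n^(9/n) * 9) -> 2/9 as n -> infinity (since 6^(1/n) -> 1 and n^(9/n) -> 1)
Step 3: R = 1/lim|a_n|^(1/n) = 9/2

9/2


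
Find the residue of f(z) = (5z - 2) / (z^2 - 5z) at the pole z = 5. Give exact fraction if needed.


Step 1: Q(z) = z^2 - 5z = (z - 5)(z)
Step 2: Q'(z) = 2z - 5
Step 3: Q'(5) = 5, P(5) = 23
Step 4: Res = P(5)/Q'(5) = 23/5 = 23/5

23/5


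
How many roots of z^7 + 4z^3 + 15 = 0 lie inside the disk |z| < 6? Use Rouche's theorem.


Step 1: On |z| = 6 the three terms have sizes |z^7| = 6^7 = 279936, |4z^3| = 4*6^3 = 864, |15| = 15
Step 2: The dominant term is g(z) = z^7; let h(z) = 4z^3 + 15 so f = g + h
Step 3: On |z| = 6: |g| = 279936 and |h| <= 864 + 15 = 879
Step 4: Since 279936 > 879, |h| < |g| on |z| = 6, so by Rouche f has the same number of zeros as g inside |z| < 6
Step 5: g(z) = z^7 has 7 zeros (all at the origin) inside |z| < 6. Answer = 7

7


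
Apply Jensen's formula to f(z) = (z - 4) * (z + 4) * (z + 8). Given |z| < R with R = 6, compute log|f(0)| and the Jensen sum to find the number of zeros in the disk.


Jensen's formula: (1/2pi)*integral log|f(Re^it)|dt = log|f(0)| + sum_{|a_k|<R} log(R/|a_k|)
Step 1: f(0) = (-4) * 4 * 8 = -128
Step 2: log|f(0)| = log|4| + log|-4| + log|-8| = 4.852
Step 3: Zeros inside |z| < 6: 4, -4
Step 4: Jensen sum = log(6/4) + log(6/4) = 0.8109
Step 5: n(R) = number of terms in the Jensen sum = count of zeros inside |z| < 6 = 2

2


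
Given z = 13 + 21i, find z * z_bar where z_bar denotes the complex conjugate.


Step 1: conj(z) = 13 - 21i
Step 2: z * conj(z) = 13^2 + 21^2
Step 3: = 169 + 441 = 610

610


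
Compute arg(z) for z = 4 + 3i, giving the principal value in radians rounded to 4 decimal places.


Step 1: z = 4 + 3i
Step 2: arg(z) = atan2(3, 4)
Step 3: arg(z) = 0.6435

0.6435


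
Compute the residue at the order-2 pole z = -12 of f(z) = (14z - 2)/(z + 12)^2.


Step 1: Pole of order 2 at z = -12
Step 2: Res = lim d/dz [(z + 12)^2 * f(z)] as z -> -12
Step 3: (z + 12)^2 * f(z) = 14z - 2
Step 4: d/dz[14z - 2] = 14

14


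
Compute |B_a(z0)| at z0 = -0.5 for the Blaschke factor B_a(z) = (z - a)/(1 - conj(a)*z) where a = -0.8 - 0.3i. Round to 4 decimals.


Step 1: Numerator z0 - a = -0.5 - (-0.8 - 0.3i) = 0.3 + 0.3i
Step 2: Denominator 1 - conj(a)*z0 = 1 - (-0.8 + 0.3i)*(-0.5) = 0.6 + 0.15i
Step 3: |z0 - a|^2 = 0.3^2 + 0.3^2 = 0.18; |1 - conj(a)*z0|^2 = 0.6^2 + 0.15^2 = 0.3825
Step 4: |B_a(-0.5)| = sqrt(0.18 / 0.3825) = sqrt(0.470588)
Step 5: = 0.686

0.686


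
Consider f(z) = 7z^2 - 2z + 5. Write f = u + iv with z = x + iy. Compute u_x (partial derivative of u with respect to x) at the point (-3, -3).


Step 1: f(z) = 7(x+iy)^2 - 2(x+iy) + 5
Step 2: u = 7(x^2 - y^2) - 2x + 5
Step 3: u_x = 14x - 2
Step 4: At (-3, -3): u_x = -42 - 2 = -44

-44


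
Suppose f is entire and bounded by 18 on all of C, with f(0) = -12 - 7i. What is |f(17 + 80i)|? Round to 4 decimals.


Step 1: By Liouville's theorem, a bounded entire function is constant.
Step 2: f(z) = f(0) = -12 - 7i for all z.
Step 3: |f(w)| = |-12 - 7i| = sqrt(144 + 49)
Step 4: = 13.8924

13.8924


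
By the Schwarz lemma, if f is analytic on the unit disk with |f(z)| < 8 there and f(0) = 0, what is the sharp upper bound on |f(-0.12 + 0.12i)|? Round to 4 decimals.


Step 1: g = f/8 maps D -> D with g(0) = 0, so by the Schwarz lemma |g(z)| <= |z|, i.e. |f(z)| <= 8|z|; this is sharp (f(z) = 8z).
Step 2: |z0|^2 = (-0.12)^2 + 0.12^2 = 0.0288
Step 3: |z0| = sqrt(0.0288) = 0.169706
Step 4: Best bound = 8 * |z0| = 8 * 0.169706 = 1.3576

1.3576


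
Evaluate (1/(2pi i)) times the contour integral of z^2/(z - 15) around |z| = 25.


Step 1: f(z) = z^2, a = 15 is inside |z| = 25
Step 2: By Cauchy integral formula: (1/(2pi*i)) * integral = f(a)
Step 3: f(15) = 15^2 = 225

225


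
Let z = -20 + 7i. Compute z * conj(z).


Step 1: conj(z) = -20 - 7i
Step 2: z * conj(z) = (-20)^2 + 7^2
Step 3: = 400 + 49 = 449

449


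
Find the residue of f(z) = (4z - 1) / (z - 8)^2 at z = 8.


Step 1: Pole of order 2 at z = 8
Step 2: Res = lim d/dz [(z - 8)^2 * f(z)] as z -> 8
Step 3: (z - 8)^2 * f(z) = 4z - 1
Step 4: d/dz[4z - 1] = 4

4


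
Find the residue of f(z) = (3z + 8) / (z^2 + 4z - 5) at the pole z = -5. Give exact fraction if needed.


Step 1: Q(z) = z^2 + 4z - 5 = (z + 5)(z - 1)
Step 2: Q'(z) = 2z + 4
Step 3: Q'(-5) = -6, P(-5) = -7
Step 4: Res = P(-5)/Q'(-5) = -7/(-6) = 7/6

7/6


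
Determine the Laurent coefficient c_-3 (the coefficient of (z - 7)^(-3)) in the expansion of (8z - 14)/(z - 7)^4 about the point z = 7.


Step 1: Write the numerator in powers of (z - 7): 8z - 14 = 8(z - 7) + (8*7 - 14) = 8(z - 7) + 42
Step 2: Divide by (z - 7)^4: f(z) = 42(z - 7)^(-4) + 8(z - 7)^(-3)
Step 3: This finite sum is the Laurent series of f about z = 7.
Step 4: Coefficient of (z - 7)^(-3) = coefficient of (z - 7) in the re-centred numerator = 8

8


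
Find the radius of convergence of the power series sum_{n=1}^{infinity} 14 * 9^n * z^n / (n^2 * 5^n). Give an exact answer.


Step 1: General term a_n = 14 * 9^n / (n^2 * 5^n)
Step 2: By the root test, |a_n|^(1/n) = 14^(1/n) * 9 / (n^(2/n) * 5) -> 9/5 as n -> infinity (since 14^(1/n) -> 1 and n^(2/n) -> 1)
Step 3: R = 1/lim|a_n|^(1/n) = 5/9

5/9


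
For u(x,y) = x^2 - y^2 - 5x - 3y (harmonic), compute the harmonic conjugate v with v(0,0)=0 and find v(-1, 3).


Step 1: v_x = -u_y = 2y + 3
Step 2: v_y = u_x = 2x - 5
Step 3: v = 2xy + 3x - 5y + C
Step 4: v(0,0) = 0 => C = 0
Step 5: v(-1, 3) = -24

-24


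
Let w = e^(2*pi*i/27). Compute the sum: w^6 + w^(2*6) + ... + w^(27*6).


Step 1: The sum sum_{j=1}^{n} w^(k*j) equals n if n | k, else 0.
Step 2: Here n = 27, k = 6
Step 3: Does n divide k? 27 | 6 -> False
Step 4: Sum = 0

0


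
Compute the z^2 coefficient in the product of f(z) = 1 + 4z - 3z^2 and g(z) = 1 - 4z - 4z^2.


Step 1: z^2 term in f*g comes from: (1)*(-4z^2) + (4z)*(-4z) + (-3z^2)*(1)
Step 2: = -4 - 16 - 3
Step 3: = -23

-23


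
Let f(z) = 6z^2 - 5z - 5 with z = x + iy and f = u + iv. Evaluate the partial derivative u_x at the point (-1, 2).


Step 1: f(z) = 6(x+iy)^2 - 5(x+iy) - 5
Step 2: u = 6(x^2 - y^2) - 5x - 5
Step 3: u_x = 12x - 5
Step 4: At (-1, 2): u_x = -12 - 5 = -17

-17


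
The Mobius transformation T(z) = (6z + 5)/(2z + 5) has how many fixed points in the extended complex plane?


Step 1: Fixed points satisfy T(z) = z
Step 2: 2z^2 - z - 5 = 0
Step 3: Discriminant = (-1)^2 - 4*2*(-5) = 41
Step 4: Number of fixed points = 2

2


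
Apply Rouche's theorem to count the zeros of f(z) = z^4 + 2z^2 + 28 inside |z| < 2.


Step 1: On |z| = 2 the three terms have sizes |z^4| = 2^4 = 16, |2z^2| = 2*2^2 = 8, |28| = 28
Step 2: The dominant term is g(z) = 28; let h(z) = z^4 + 2z^2 so f = g + h
Step 3: On |z| = 2: |g| = 28 and |h| <= 16 + 8 = 24
Step 4: Since 28 > 24, |h| < |g| on |z| = 2, so by Rouche f has the same number of zeros as g inside |z| < 2
Step 5: g(z) = 28 is a nonzero constant with no zeros inside |z| < 2. Answer = 0

0


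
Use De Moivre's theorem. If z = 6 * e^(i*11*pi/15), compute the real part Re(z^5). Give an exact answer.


Step 1: By De Moivre's theorem, z^5 = 6^5 * e^(i*5*11*pi/15) = 7776 * (cos(11*pi/3) + i*sin(11*pi/3))
Step 2: |z|^5 = 6^5 = 7776
Step 3: Reduce the angle mod 2*pi: 11*pi/3 - 2*pi = 5*pi/3
Step 4: cos(5*pi/3) = 1/2
Step 5: Re(z^5) = 7776 * 1/2 = 3888

3888


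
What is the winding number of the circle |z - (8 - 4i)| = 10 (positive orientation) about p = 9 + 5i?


Step 1: Center c = (8, -4), radius = 10
Step 2: |p - c|^2 = 1^2 + 9^2 = 82
Step 3: r^2 = 100
Step 4: |p-c| < r so winding number = 1

1


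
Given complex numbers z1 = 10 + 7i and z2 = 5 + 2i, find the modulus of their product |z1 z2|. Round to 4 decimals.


Step 1: |z1| = sqrt(10^2 + 7^2) = sqrt(149)
Step 2: |z2| = sqrt(5^2 + 2^2) = sqrt(29)
Step 3: |z1*z2| = |z1|*|z2| = sqrt(149) * sqrt(29) = sqrt(149 * 29) = sqrt(4321)
Step 4: = 65.7343

65.7343


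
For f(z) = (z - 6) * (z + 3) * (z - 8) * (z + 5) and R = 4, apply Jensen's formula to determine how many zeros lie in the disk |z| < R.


Jensen's formula: (1/2pi)*integral log|f(Re^it)|dt = log|f(0)| + sum_{|a_k|<R} log(R/|a_k|)
Step 1: f(0) = (-6) * 3 * (-8) * 5 = 720
Step 2: log|f(0)| = log|6| + log|-3| + log|8| + log|-5| = 6.5793
Step 3: Zeros inside |z| < 4: -3
Step 4: Jensen sum = log(4/3) = 0.2877
Step 5: n(R) = number of terms in the Jensen sum = count of zeros inside |z| < 4 = 1

1


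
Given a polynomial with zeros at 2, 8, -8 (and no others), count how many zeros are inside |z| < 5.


Step 1: Check each root:
  z = 2: |2| = 2 < 5
  z = 8: |8| = 8 >= 5
  z = -8: |-8| = 8 >= 5
Step 2: Count = 1

1


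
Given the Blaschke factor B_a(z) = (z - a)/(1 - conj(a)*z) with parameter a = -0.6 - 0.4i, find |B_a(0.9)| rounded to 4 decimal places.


Step 1: Numerator z0 - a = 0.9 - (-0.6 - 0.4i) = 1.5 + 0.4i
Step 2: Denominator 1 - conj(a)*z0 = 1 - (-0.6 + 0.4i)*0.9 = 1.54 - 0.36i
Step 3: |z0 - a|^2 = 1.5^2 + 0.4^2 = 2.41; |1 - conj(a)*z0|^2 = 1.54^2 + (-0.36)^2 = 2.5012
Step 4: |B_a(0.9)| = sqrt(2.41 / 2.5012) = sqrt(0.963538)
Step 5: = 0.9816

0.9816


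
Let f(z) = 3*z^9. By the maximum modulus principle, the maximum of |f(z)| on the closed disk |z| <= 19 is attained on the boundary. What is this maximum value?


Step 1: On |z| = 19, |f(z)| = 3 * |z|^9 = 3 * 19^9
Step 2: By maximum modulus principle, maximum is on boundary.
Step 3: Maximum = 3 * 322687697779 = 968063093337

968063093337


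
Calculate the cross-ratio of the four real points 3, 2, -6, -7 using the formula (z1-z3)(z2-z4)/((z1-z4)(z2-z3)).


Step 1: (z1-z3)(z2-z4) = 9 * 9 = 81
Step 2: (z1-z4)(z2-z3) = 10 * 8 = 80
Step 3: Cross-ratio = 81/80 = 81/80

81/80


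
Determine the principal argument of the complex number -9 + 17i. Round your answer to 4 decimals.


Step 1: z = -9 + 17i
Step 2: arg(z) = atan2(17, -9)
Step 3: arg(z) = 2.0577

2.0577


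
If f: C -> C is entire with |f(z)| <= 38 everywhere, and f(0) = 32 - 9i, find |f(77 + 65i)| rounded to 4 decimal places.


Step 1: By Liouville's theorem, a bounded entire function is constant.
Step 2: f(z) = f(0) = 32 - 9i for all z.
Step 3: |f(w)| = |32 - 9i| = sqrt(1024 + 81)
Step 4: = 33.2415

33.2415


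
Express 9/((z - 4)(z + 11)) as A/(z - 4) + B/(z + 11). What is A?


Step 1: Multiply both sides by (z - 4) and set z = 4
Step 2: A = 9 / (4 + 11)
Step 3: A = 9 / 15
Step 4: A = 3/5

3/5


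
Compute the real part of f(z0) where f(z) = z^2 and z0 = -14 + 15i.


Step 1: z0 = -14 + 15i
Step 2: z0^2 = (-14)^2 - 15^2 - 420i
Step 3: real part = 196 - 225 = -29

-29


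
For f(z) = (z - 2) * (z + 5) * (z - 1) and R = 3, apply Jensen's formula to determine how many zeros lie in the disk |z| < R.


Jensen's formula: (1/2pi)*integral log|f(Re^it)|dt = log|f(0)| + sum_{|a_k|<R} log(R/|a_k|)
Step 1: f(0) = (-2) * 5 * (-1) = 10
Step 2: log|f(0)| = log|2| + log|-5| + log|1| = 2.3026
Step 3: Zeros inside |z| < 3: 2, 1
Step 4: Jensen sum = log(3/2) + log(3/1) = 1.5041
Step 5: n(R) = number of terms in the Jensen sum = count of zeros inside |z| < 3 = 2

2


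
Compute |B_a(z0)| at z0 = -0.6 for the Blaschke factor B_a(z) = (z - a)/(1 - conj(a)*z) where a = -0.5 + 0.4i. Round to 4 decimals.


Step 1: Numerator z0 - a = -0.6 - (-0.5 + 0.4i) = -0.1 - 0.4i
Step 2: Denominator 1 - conj(a)*z0 = 1 - (-0.5 - 0.4i)*(-0.6) = 0.7 - 0.24i
Step 3: |z0 - a|^2 = (-0.1)^2 + (-0.4)^2 = 0.17; |1 - conj(a)*z0|^2 = 0.7^2 + (-0.24)^2 = 0.5476
Step 4: |B_a(-0.6)| = sqrt(0.17 / 0.5476) = sqrt(0.310446)
Step 5: = 0.5572

0.5572


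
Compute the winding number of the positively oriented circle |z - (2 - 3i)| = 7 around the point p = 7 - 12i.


Step 1: Center c = (2, -3), radius = 7
Step 2: |p - c|^2 = 5^2 + (-9)^2 = 106
Step 3: r^2 = 49
Step 4: |p-c| > r so winding number = 0

0


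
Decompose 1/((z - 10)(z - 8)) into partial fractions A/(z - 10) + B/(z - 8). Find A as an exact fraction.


Step 1: Multiply both sides by (z - 10) and set z = 10
Step 2: A = 1 / (10 - 8)
Step 3: A = 1 / 2
Step 4: A = 1/2

1/2


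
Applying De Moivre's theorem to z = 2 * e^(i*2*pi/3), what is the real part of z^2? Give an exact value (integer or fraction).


Step 1: By De Moivre's theorem, z^2 = 2^2 * e^(i*2*2*pi/3) = 4 * (cos(4*pi/3) + i*sin(4*pi/3))
Step 2: |z|^2 = 2^2 = 4
Step 3: The angle 4*pi/3 already lies in [0, 2*pi)
Step 4: cos(4*pi/3) = -1/2
Step 5: Re(z^2) = 4 * (-1/2) = -2

-2


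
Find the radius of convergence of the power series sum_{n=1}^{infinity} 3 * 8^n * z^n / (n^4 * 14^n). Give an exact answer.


Step 1: General term a_n = 3 * 8^n / (n^4 * 14^n)
Step 2: By the root test, |a_n|^(1/n) = 3^(1/n) * 8 / (n^(4/n) * 14) -> 8/14 as n -> infinity (since 3^(1/n) -> 1 and n^(4/n) -> 1)
Step 3: R = 1/lim|a_n|^(1/n) = 14/8 = 7/4

7/4


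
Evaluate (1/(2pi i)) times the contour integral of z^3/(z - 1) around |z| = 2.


Step 1: f(z) = z^3, a = 1 is inside |z| = 2
Step 2: By Cauchy integral formula: (1/(2pi*i)) * integral = f(a)
Step 3: f(1) = 1^3 = 1

1


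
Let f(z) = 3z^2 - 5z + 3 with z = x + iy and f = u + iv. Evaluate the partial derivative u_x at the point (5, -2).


Step 1: f(z) = 3(x+iy)^2 - 5(x+iy) + 3
Step 2: u = 3(x^2 - y^2) - 5x + 3
Step 3: u_x = 6x - 5
Step 4: At (5, -2): u_x = 30 - 5 = 25

25


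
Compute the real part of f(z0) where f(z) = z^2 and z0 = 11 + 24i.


Step 1: z0 = 11 + 24i
Step 2: z0^2 = 11^2 - 24^2 + 528i
Step 3: real part = 121 - 576 = -455

-455


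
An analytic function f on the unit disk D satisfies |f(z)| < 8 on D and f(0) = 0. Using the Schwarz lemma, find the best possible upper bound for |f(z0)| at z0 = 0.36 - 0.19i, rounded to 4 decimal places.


Step 1: g = f/8 maps D -> D with g(0) = 0, so by the Schwarz lemma |g(z)| <= |z|, i.e. |f(z)| <= 8|z|; this is sharp (f(z) = 8z).
Step 2: |z0|^2 = 0.36^2 + (-0.19)^2 = 0.1657
Step 3: |z0| = sqrt(0.1657) = 0.407063
Step 4: Best bound = 8 * |z0| = 8 * 0.407063 = 3.2565

3.2565


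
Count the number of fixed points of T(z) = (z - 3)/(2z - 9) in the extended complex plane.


Step 1: Fixed points satisfy T(z) = z
Step 2: 2z^2 - 10z + 3 = 0
Step 3: Discriminant = (-10)^2 - 4*2*3 = 76
Step 4: Number of fixed points = 2

2


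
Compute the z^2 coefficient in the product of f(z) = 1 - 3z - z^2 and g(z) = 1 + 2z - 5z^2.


Step 1: z^2 term in f*g comes from: (1)*(-5z^2) + (-3z)*(2z) + (-z^2)*(1)
Step 2: = -5 - 6 - 1
Step 3: = -12

-12


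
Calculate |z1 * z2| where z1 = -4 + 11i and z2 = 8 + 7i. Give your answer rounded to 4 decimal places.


Step 1: |z1| = sqrt((-4)^2 + 11^2) = sqrt(137)
Step 2: |z2| = sqrt(8^2 + 7^2) = sqrt(113)
Step 3: |z1*z2| = |z1|*|z2| = sqrt(137) * sqrt(113) = sqrt(137 * 113) = sqrt(15481)
Step 4: = 124.4227

124.4227


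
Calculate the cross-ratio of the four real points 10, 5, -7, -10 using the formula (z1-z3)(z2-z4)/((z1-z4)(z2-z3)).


Step 1: (z1-z3)(z2-z4) = 17 * 15 = 255
Step 2: (z1-z4)(z2-z3) = 20 * 12 = 240
Step 3: Cross-ratio = 255/240 = 17/16

17/16


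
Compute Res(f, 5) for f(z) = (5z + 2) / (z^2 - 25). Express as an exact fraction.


Step 1: Q(z) = z^2 - 25 = (z - 5)(z + 5)
Step 2: Q'(z) = 2z
Step 3: Q'(5) = 10, P(5) = 27
Step 4: Res = P(5)/Q'(5) = 27/10 = 27/10

27/10


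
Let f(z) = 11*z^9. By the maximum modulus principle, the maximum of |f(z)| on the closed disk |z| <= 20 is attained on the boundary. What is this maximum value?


Step 1: On |z| = 20, |f(z)| = 11 * |z|^9 = 11 * 20^9
Step 2: By maximum modulus principle, maximum is on boundary.
Step 3: Maximum = 11 * 512000000000 = 5632000000000

5632000000000


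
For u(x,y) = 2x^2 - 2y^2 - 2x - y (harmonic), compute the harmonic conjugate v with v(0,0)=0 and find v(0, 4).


Step 1: v_x = -u_y = 4y + 1
Step 2: v_y = u_x = 4x - 2
Step 3: v = 4xy + x - 2y + C
Step 4: v(0,0) = 0 => C = 0
Step 5: v(0, 4) = -8

-8


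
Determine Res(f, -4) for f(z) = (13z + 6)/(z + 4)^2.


Step 1: Pole of order 2 at z = -4
Step 2: Res = lim d/dz [(z + 4)^2 * f(z)] as z -> -4
Step 3: (z + 4)^2 * f(z) = 13z + 6
Step 4: d/dz[13z + 6] = 13

13


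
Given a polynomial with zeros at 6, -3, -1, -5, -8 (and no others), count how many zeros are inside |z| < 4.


Step 1: Check each root:
  z = 6: |6| = 6 >= 4
  z = -3: |-3| = 3 < 4
  z = -1: |-1| = 1 < 4
  z = -5: |-5| = 5 >= 4
  z = -8: |-8| = 8 >= 4
Step 2: Count = 2

2


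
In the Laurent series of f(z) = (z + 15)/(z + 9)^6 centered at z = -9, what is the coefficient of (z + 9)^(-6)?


Step 1: Write the numerator in powers of (z + 9): z + 15 = (z + 9) + (1*(-9) + 15) = (z + 9) + 6
Step 2: Divide by (z + 9)^6: f(z) = 6(z + 9)^(-6) + (z + 9)^(-5)
Step 3: This finite sum is the Laurent series of f about z = -9.
Step 4: Coefficient of (z + 9)^(-6) = 1*(-9) + 15 = 6

6


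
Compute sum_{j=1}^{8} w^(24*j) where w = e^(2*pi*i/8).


Step 1: The sum sum_{j=1}^{n} w^(k*j) equals n if n | k, else 0.
Step 2: Here n = 8, k = 24
Step 3: Does n divide k? 8 | 24 -> True
Step 4: Sum = 8

8


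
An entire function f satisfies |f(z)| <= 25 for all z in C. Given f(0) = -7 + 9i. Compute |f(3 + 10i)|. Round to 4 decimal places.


Step 1: By Liouville's theorem, a bounded entire function is constant.
Step 2: f(z) = f(0) = -7 + 9i for all z.
Step 3: |f(w)| = |-7 + 9i| = sqrt(49 + 81)
Step 4: = 11.4018

11.4018


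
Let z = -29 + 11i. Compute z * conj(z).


Step 1: conj(z) = -29 - 11i
Step 2: z * conj(z) = (-29)^2 + 11^2
Step 3: = 841 + 121 = 962

962


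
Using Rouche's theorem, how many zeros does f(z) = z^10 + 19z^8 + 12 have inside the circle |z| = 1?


Step 1: On |z| = 1 the three terms have sizes |z^10| = 1^10 = 1, |19z^8| = 19*1^8 = 19, |12| = 12
Step 2: The dominant term is g(z) = 19z^8; let h(z) = z^10 + 12 so f = g + h
Step 3: On |z| = 1: |g| = 19 and |h| <= 1 + 12 = 13
Step 4: Since 19 > 13, |h| < |g| on |z| = 1, so by Rouche f has the same number of zeros as g inside |z| < 1
Step 5: g(z) = 19z^8 has 8 zeros (at the origin, multiplicity 8) inside |z| < 1. Answer = 8

8


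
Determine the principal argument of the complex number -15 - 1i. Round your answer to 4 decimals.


Step 1: z = -15 - 1i
Step 2: arg(z) = atan2(-1, -15)
Step 3: arg(z) = -3.075

-3.075


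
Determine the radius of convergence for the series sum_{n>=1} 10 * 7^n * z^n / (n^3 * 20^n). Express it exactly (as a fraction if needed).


Step 1: General term a_n = 10 * 7^n / (n^3 * 20^n)
Step 2: By the root test, |a_n|^(1/n) = 10^(1/n) * 7 / (n^(3/n) * 20) -> 7/20 as n -> infinity (since 10^(1/n) -> 1 and n^(3/n) -> 1)
Step 3: R = 1/lim|a_n|^(1/n) = 20/7

20/7


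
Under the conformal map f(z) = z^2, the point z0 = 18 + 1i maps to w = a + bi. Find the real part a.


Step 1: z0 = 18 + 1i
Step 2: z0^2 = 18^2 - 1^2 + 36i
Step 3: real part = 324 - 1 = 323

323


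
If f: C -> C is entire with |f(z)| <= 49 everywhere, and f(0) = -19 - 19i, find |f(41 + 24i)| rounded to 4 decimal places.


Step 1: By Liouville's theorem, a bounded entire function is constant.
Step 2: f(z) = f(0) = -19 - 19i for all z.
Step 3: |f(w)| = |-19 - 19i| = sqrt(361 + 361)
Step 4: = 26.8701

26.8701


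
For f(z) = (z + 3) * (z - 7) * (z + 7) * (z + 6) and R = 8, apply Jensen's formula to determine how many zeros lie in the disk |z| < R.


Jensen's formula: (1/2pi)*integral log|f(Re^it)|dt = log|f(0)| + sum_{|a_k|<R} log(R/|a_k|)
Step 1: f(0) = 3 * (-7) * 7 * 6 = -882
Step 2: log|f(0)| = log|-3| + log|7| + log|-7| + log|-6| = 6.7822
Step 3: Zeros inside |z| < 8: -3, 7, -7, -6
Step 4: Jensen sum = log(8/3) + log(8/7) + log(8/7) + log(8/6) = 1.5356
Step 5: n(R) = number of terms in the Jensen sum = count of zeros inside |z| < 8 = 4

4


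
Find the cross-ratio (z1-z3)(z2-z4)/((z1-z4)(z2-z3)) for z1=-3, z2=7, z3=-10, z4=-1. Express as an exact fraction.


Step 1: (z1-z3)(z2-z4) = 7 * 8 = 56
Step 2: (z1-z4)(z2-z3) = (-2) * 17 = -34
Step 3: Cross-ratio = -56/34 = -28/17

-28/17


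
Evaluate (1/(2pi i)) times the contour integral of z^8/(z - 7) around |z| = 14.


Step 1: f(z) = z^8, a = 7 is inside |z| = 14
Step 2: By Cauchy integral formula: (1/(2pi*i)) * integral = f(a)
Step 3: f(7) = 7^8 = 5764801

5764801


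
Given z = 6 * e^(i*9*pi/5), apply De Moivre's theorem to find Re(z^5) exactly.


Step 1: By De Moivre's theorem, z^5 = 6^5 * e^(i*5*9*pi/5) = 7776 * (cos(9*pi) + i*sin(9*pi))
Step 2: |z|^5 = 6^5 = 7776
Step 3: Reduce the angle mod 2*pi: 9*pi - 8*pi = pi
Step 4: cos(pi) = -1
Step 5: Re(z^5) = 7776 * (-1) = -7776

-7776


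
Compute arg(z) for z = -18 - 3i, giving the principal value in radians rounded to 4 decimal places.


Step 1: z = -18 - 3i
Step 2: arg(z) = atan2(-3, -18)
Step 3: arg(z) = -2.9764

-2.9764


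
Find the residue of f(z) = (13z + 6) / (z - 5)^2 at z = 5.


Step 1: Pole of order 2 at z = 5
Step 2: Res = lim d/dz [(z - 5)^2 * f(z)] as z -> 5
Step 3: (z - 5)^2 * f(z) = 13z + 6
Step 4: d/dz[13z + 6] = 13

13


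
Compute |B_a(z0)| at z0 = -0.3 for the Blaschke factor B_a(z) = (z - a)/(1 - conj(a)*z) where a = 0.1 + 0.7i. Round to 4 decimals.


Step 1: Numerator z0 - a = -0.3 - (0.1 + 0.7i) = -0.4 - 0.7i
Step 2: Denominator 1 - conj(a)*z0 = 1 - (0.1 - 0.7i)*(-0.3) = 1.03 - 0.21i
Step 3: |z0 - a|^2 = (-0.4)^2 + (-0.7)^2 = 0.65; |1 - conj(a)*z0|^2 = 1.03^2 + (-0.21)^2 = 1.105
Step 4: |B_a(-0.3)| = sqrt(0.65 / 1.105) = sqrt(0.588235)
Step 5: = 0.767

0.767


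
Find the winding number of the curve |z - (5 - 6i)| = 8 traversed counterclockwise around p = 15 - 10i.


Step 1: Center c = (5, -6), radius = 8
Step 2: |p - c|^2 = 10^2 + (-4)^2 = 116
Step 3: r^2 = 64
Step 4: |p-c| > r so winding number = 0

0


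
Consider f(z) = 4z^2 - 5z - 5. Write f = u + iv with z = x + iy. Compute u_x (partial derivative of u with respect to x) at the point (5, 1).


Step 1: f(z) = 4(x+iy)^2 - 5(x+iy) - 5
Step 2: u = 4(x^2 - y^2) - 5x - 5
Step 3: u_x = 8x - 5
Step 4: At (5, 1): u_x = 40 - 5 = 35

35


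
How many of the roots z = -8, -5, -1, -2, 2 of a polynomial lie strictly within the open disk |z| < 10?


Step 1: Check each root:
  z = -8: |-8| = 8 < 10
  z = -5: |-5| = 5 < 10
  z = -1: |-1| = 1 < 10
  z = -2: |-2| = 2 < 10
  z = 2: |2| = 2 < 10
Step 2: Count = 5

5


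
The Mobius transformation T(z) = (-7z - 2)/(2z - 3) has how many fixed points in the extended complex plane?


Step 1: Fixed points satisfy T(z) = z
Step 2: 2z^2 + 4z + 2 = 0
Step 3: Discriminant = 4^2 - 4*2*2 = 0
Step 4: Number of fixed points = 1

1


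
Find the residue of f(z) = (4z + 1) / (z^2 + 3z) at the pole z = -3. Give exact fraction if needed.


Step 1: Q(z) = z^2 + 3z = (z + 3)(z)
Step 2: Q'(z) = 2z + 3
Step 3: Q'(-3) = -3, P(-3) = -11
Step 4: Res = P(-3)/Q'(-3) = -11/(-3) = 11/3

11/3


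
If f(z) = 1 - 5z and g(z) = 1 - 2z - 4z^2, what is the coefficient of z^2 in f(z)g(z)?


Step 1: z^2 term in f*g comes from: (1)*(-4z^2) + (-5z)*(-2z) + (0)*(1)
Step 2: = -4 + 10 + 0
Step 3: = 6

6


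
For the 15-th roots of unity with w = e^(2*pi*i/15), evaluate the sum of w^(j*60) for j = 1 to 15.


Step 1: The sum sum_{j=1}^{n} w^(k*j) equals n if n | k, else 0.
Step 2: Here n = 15, k = 60
Step 3: Does n divide k? 15 | 60 -> True
Step 4: Sum = 15

15


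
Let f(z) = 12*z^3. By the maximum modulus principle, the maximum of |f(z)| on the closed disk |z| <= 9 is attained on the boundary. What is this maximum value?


Step 1: On |z| = 9, |f(z)| = 12 * |z|^3 = 12 * 9^3
Step 2: By maximum modulus principle, maximum is on boundary.
Step 3: Maximum = 12 * 729 = 8748

8748


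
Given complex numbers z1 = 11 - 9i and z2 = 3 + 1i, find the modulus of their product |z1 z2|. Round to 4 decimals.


Step 1: |z1| = sqrt(11^2 + (-9)^2) = sqrt(202)
Step 2: |z2| = sqrt(3^2 + 1^2) = sqrt(10)
Step 3: |z1*z2| = |z1|*|z2| = sqrt(202) * sqrt(10) = sqrt(202 * 10) = sqrt(2020)
Step 4: = 44.9444

44.9444


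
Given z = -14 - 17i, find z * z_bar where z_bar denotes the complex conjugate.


Step 1: conj(z) = -14 + 17i
Step 2: z * conj(z) = (-14)^2 + (-17)^2
Step 3: = 196 + 289 = 485

485


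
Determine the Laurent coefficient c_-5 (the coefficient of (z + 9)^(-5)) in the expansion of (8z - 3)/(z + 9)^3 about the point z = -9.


Step 1: Write the numerator in powers of (z + 9): 8z - 3 = 8(z + 9) + (8*(-9) - 3) = 8(z + 9) - 75
Step 2: Divide by (z + 9)^3: f(z) = -75(z + 9)^(-3) + 8(z + 9)^(-2)
Step 3: This finite sum is the Laurent series of f about z = -9.
Step 4: Only the powers -3 and -2 appear, so the coefficient of (z + 9)^(-5) = 0

0


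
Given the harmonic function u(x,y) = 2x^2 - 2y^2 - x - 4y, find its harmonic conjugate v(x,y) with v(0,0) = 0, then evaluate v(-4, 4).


Step 1: v_x = -u_y = 4y + 4
Step 2: v_y = u_x = 4x - 1
Step 3: v = 4xy + 4x - y + C
Step 4: v(0,0) = 0 => C = 0
Step 5: v(-4, 4) = -84

-84


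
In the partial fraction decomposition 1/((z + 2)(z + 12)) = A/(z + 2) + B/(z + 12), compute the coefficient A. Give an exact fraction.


Step 1: Multiply both sides by (z + 2) and set z = -2
Step 2: A = 1 / (-2 + 12)
Step 3: A = 1 / 10
Step 4: A = 1/10

1/10


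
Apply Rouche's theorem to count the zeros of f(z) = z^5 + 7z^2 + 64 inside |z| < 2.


Step 1: On |z| = 2 the three terms have sizes |z^5| = 2^5 = 32, |7z^2| = 7*2^2 = 28, |64| = 64
Step 2: The dominant term is g(z) = 64; let h(z) = z^5 + 7z^2 so f = g + h
Step 3: On |z| = 2: |g| = 64 and |h| <= 32 + 28 = 60
Step 4: Since 64 > 60, |h| < |g| on |z| = 2, so by Rouche f has the same number of zeros as g inside |z| < 2
Step 5: g(z) = 64 is a nonzero constant with no zeros inside |z| < 2. Answer = 0

0


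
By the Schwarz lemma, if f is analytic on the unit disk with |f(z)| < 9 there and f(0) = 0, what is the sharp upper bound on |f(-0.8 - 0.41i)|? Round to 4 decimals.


Step 1: g = f/9 maps D -> D with g(0) = 0, so by the Schwarz lemma |g(z)| <= |z|, i.e. |f(z)| <= 9|z|; this is sharp (f(z) = 9z).
Step 2: |z0|^2 = (-0.8)^2 + (-0.41)^2 = 0.8081
Step 3: |z0| = sqrt(0.8081) = 0.898944
Step 4: Best bound = 9 * |z0| = 9 * 0.898944 = 8.0905

8.0905


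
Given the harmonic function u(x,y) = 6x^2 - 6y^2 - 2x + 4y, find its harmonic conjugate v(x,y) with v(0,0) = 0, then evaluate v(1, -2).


Step 1: v_x = -u_y = 12y - 4
Step 2: v_y = u_x = 12x - 2
Step 3: v = 12xy - 4x - 2y + C
Step 4: v(0,0) = 0 => C = 0
Step 5: v(1, -2) = -24

-24


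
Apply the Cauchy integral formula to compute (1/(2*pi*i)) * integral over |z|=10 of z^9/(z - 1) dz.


Step 1: f(z) = z^9, a = 1 is inside |z| = 10
Step 2: By Cauchy integral formula: (1/(2pi*i)) * integral = f(a)
Step 3: f(1) = 1^9 = 1

1


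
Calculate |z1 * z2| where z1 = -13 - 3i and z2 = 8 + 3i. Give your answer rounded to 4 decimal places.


Step 1: |z1| = sqrt((-13)^2 + (-3)^2) = sqrt(178)
Step 2: |z2| = sqrt(8^2 + 3^2) = sqrt(73)
Step 3: |z1*z2| = |z1|*|z2| = sqrt(178) * sqrt(73) = sqrt(178 * 73) = sqrt(12994)
Step 4: = 113.9912

113.9912


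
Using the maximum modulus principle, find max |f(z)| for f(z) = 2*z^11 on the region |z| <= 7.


Step 1: On |z| = 7, |f(z)| = 2 * |z|^11 = 2 * 7^11
Step 2: By maximum modulus principle, maximum is on boundary.
Step 3: Maximum = 2 * 1977326743 = 3954653486

3954653486


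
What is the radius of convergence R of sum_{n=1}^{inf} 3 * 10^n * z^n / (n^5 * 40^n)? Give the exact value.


Step 1: General term a_n = 3 * 10^n / (n^5 * 40^n)
Step 2: By the root test, |a_n|^(1/n) = 3^(1/n) * 10 / (n^(5/n) * 40) -> 10/40 as n -> infinity (since 3^(1/n) -> 1 and n^(5/n) -> 1)
Step 3: R = 1/lim|a_n|^(1/n) = 40/10 = 4

4


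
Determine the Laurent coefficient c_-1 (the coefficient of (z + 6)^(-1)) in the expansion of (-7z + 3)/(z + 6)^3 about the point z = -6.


Step 1: Write the numerator in powers of (z + 6): -7z + 3 = -7(z + 6) + (-7*(-6) + 3) = -7(z + 6) + 45
Step 2: Divide by (z + 6)^3: f(z) = 45(z + 6)^(-3) - 7(z + 6)^(-2)
Step 3: This finite sum is the Laurent series of f about z = -6.
Step 4: Only the powers -3 and -2 appear, so the coefficient of (z + 6)^(-1) = 0

0
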